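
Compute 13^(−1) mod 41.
13^(−1) ≡ 19 (mod 41)

Apply the extended Euclidean algorithm to (41, 13), tracking rows (r, s, t) with s·41 + t·13 = r. Each division r_prev = q·r_cur + r_new produces the new row as (previous row) − q·(current row):
  row A: (41, 1, 0)   [1·41 + 0·13 = 41]
  row B: (13, 0, 1)   [0·41 + 1·13 = 13]
  41 = 3·13 + 2   → row C = row A − 3·row B = (2, 1, −3)   [check: 1·41 − 3·13 = 2]
  13 = 6·2 + 1   → row D = row B − 6·row C = (1, −6, 19)   [check: −6·41 + 19·13 = 1]
  2 = 2·1 + 0   → remainder 0, stop. gcd = 1 (last nonzero row D).
The gcd is 1, so 13 is invertible mod 41. The last nonzero row gives −6·41 + 19·13 = 1, so t = 19. So 13^(−1) ≡ 19 (mod 41). Verify: 13 · 19 = 247 ≡ 1 (mod 41). ✓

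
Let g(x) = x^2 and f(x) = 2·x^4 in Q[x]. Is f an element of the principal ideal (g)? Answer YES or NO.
In Q[x] the ideal (g) consists of all multiples of g, so f ∈ (g) iff g | f, i.e. iff the remainder of f on division by g is 0. Divide f by g (g is monic, so eliminate the leading term of the running remainder at each step):
  leading term 2·x^4: subtract (2·x^2)·g(x) = 2·x^4, leaving 0
The remainder is 0, so f(x) = g(x) · h(x) with h(x) = 2·x^2. Hence g | f, i.e. f ∈ (g).

Final answer: YES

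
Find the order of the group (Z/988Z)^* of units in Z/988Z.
(Z/988Z)^* consists of the classes a with gcd(a, 988) = 1, so its order is φ(988). φ is multiplicative, with φ(p^e) = p^e − p^(e−1). Factorise 988 = 2^2 · 13 · 19. Then
  φ(988) = (2^2 − 2^1) · (13 − 1) · (19 − 1) = 2 · 12 · 18 = 432.
Thus |(Z/988Z)^*| = 432.

Final answer: |(Z/988Z)^*| = 432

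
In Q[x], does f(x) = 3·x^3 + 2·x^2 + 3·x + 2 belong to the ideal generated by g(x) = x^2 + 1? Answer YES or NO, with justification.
YES

In Q[x] the ideal (g) consists of all multiples of g, so f ∈ (g) iff g | f, i.e. iff the remainder of f on division by g is 0. Divide f by g (g is monic, so eliminate the leading term of the running remainder at each step):
  leading term 3·x^3: subtract (3·x)·g(x) = 3·x^3 + 3·x, leaving 2·x^2 + 2
  leading term 2·x^2: subtract (2)·g(x) = 2·x^2 + 2, leaving 0
The remainder is 0, so f(x) = g(x) · h(x) with h(x) = 3·x + 2. Hence g | f, i.e. f ∈ (g).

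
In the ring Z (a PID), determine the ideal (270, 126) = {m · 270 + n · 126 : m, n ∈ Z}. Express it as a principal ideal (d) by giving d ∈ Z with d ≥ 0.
In the PID Z, (a, b) is generated by gcd(a, b). Compute gcd(270, 126) with the extended Euclidean algorithm, tracking rows (r, s, t) with s·270 + t·126 = r:
  row A: (270, 1, 0)   [1·270 + 0·126 = 270]
  row B: (126, 0, 1)   [0·270 + 1·126 = 126]
  270 = 2·126 + 18   → row C = row A − 2·row B = (18, 1, −2)   [check: 1·270 − 2·126 = 18]
  126 = 7·18 + 0   → remainder 0, stop. gcd = 18 (last nonzero row C).
So gcd(270, 126) = 18, with Bézout identity 1·270 − 2·126 = 18. Containment (⊇): the Bézout identity exhibits 18 as an element of (270, 126), giving (18) ⊆ (270, 126). Containment (⊆): since 18 | 270 and 18 | 126 (270 = 18·15, 126 = 18·7), every Z-linear combination of 270 and 126 is divisible by 18, so (270, 126) ⊆ (18). Therefore (270, 126) = (18), d = 18.

Final answer: (270, 126) = (18); d = 18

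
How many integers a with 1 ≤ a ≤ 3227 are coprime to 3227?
2760

The number of a ∈ {1, ..., 3227} with gcd(a, 3227) = 1 is by definition Euler's totient φ(3227). φ is multiplicative, with φ(p^e) = p^e − p^(e−1). Factorise 3227 = 7 · 461. Then
  φ(3227) = (7 − 1) · (461 − 1) = 6 · 460 = 2760.
So there are 2760 such integers.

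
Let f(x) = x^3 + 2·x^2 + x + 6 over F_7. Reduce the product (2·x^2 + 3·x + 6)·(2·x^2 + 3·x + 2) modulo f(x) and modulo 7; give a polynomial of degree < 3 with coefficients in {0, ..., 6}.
Multiply as integer polynomials: a · b = 4·x^4 + 12·x^3 + 25·x^2 + 24·x + 12. Reducing coefficients mod 7: a · b ≡ 4·x^4 + 5·x^3 + 4·x^2 + 3·x + 5. Now divide by f(x) = x^3 + 2·x^2 + x + 6 in F_7[x], eliminating the leading term at each step:
  leading term 4·x^4: subtract (4·x)·f(x) = 4·x^4 + x^3 + 4·x^2 + 3·x, leaving 4·x^3 + 5 (coefficients mod 7)
  leading term 4·x^3: subtract (4)·f(x) = 4·x^3 + x^2 + 4·x + 3, leaving 6·x^2 + 3·x + 2 (coefficients mod 7)
The degree is now < 3, so this is the remainder. Hence a · b ≡ 6·x^2 + 3·x + 2 in F_7[x]/(f).

Final answer: a · b ≡ 6·x^2 + 3·x + 2 (mod f(x))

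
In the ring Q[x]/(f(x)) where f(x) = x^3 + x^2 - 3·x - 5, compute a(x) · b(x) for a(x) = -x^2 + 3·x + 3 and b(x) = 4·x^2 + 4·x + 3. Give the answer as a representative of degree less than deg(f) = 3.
First multiply in Q[x] without reducing: a · b = -4·x^4 + 8·x^3 + 21·x^2 + 21·x + 9. Now divide by f(x) = x^3 + x^2 - 3·x - 5, eliminating the leading term at each step:
  leading term -4·x^4: subtract (-4·x)·f(x) = -4·x^4 - 4·x^3 + 12·x^2 + 20·x, leaving 12·x^3 + 9·x^2 + x + 9
  leading term 12·x^3: subtract (12)·f(x) = 12·x^3 + 12·x^2 - 36·x - 60, leaving -3·x^2 + 37·x + 69
The degree is now < 3, so this is the remainder. Hence a · b ≡ -3·x^2 + 37·x + 69 in Q[x]/(f).

Final answer: a · b ≡ -3·x^2 + 37·x + 69 (mod f(x))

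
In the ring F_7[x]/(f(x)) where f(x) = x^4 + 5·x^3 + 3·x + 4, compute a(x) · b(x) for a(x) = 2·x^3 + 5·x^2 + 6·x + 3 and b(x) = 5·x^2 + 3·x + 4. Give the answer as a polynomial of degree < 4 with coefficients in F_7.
a · b ≡ x^3 + 2·x^2 + x + 4 (mod f(x))

Multiply as integer polynomials: a · b = 10·x^5 + 31·x^4 + 53·x^3 + 53·x^2 + 33·x + 12. Reducing coefficients mod 7: a · b ≡ 3·x^5 + 3·x^4 + 4·x^3 + 4·x^2 + 5·x + 5. Now divide by f(x) = x^4 + 5·x^3 + 3·x + 4 in F_7[x], eliminating the leading term at each step:
  leading term 3·x^5: subtract (3·x)·f(x) = 3·x^5 + x^4 + 2·x^2 + 5·x, leaving 2·x^4 + 4·x^3 + 2·x^2 + 5 (coefficients mod 7)
  leading term 2·x^4: subtract (2)·f(x) = 2·x^4 + 3·x^3 + 6·x + 1, leaving x^3 + 2·x^2 + x + 4 (coefficients mod 7)
The degree is now < 4, so this is the remainder. Hence a · b ≡ x^3 + 2·x^2 + x + 4 in F_7[x]/(f).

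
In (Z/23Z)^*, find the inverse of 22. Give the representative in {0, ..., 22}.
22^(−1) ≡ 22 (mod 23)

Apply the extended Euclidean algorithm to (23, 22), tracking rows (r, s, t) with s·23 + t·22 = r. Each division r_prev = q·r_cur + r_new produces the new row as (previous row) − q·(current row):
  row A: (23, 1, 0)   [1·23 + 0·22 = 23]
  row B: (22, 0, 1)   [0·23 + 1·22 = 22]
  23 = 1·22 + 1   → row C = row A − 1·row B = (1, 1, −1)   [check: 1·23 − 1·22 = 1]
  22 = 22·1 + 0   → remainder 0, stop. gcd = 1 (last nonzero row C).
The gcd is 1, so 22 is invertible mod 23. The last nonzero row gives 1·23 − 1·22 = 1, so t = −1. So 22^(−1) ≡ −1 ≡ 22 (mod 23). Verify: 22 · 22 = 484 ≡ 1 (mod 23). ✓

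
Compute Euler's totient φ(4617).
φ is multiplicative, with φ(p^e) = p^e − p^(e−1). Factorise 4617 = 3^5 · 19. Then
  φ(4617) = (3^5 − 3^4) · (19 − 1) = 162 · 18 = 2916.

Final answer: φ(4617) = 2916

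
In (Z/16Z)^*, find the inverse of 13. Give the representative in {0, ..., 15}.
Apply the extended Euclidean algorithm to (16, 13), tracking rows (r, s, t) with s·16 + t·13 = r. Each division r_prev = q·r_cur + r_new produces the new row as (previous row) − q·(current row):
  row A: (16, 1, 0)   [1·16 + 0·13 = 16]
  row B: (13, 0, 1)   [0·16 + 1·13 = 13]
  16 = 1·13 + 3   → row C = row A − 1·row B = (3, 1, −1)   [check: 1·16 − 1·13 = 3]
  13 = 4·3 + 1   → row D = row B − 4·row C = (1, −4, 5)   [check: −4·16 + 5·13 = 1]
  3 = 3·1 + 0   → remainder 0, stop. gcd = 1 (last nonzero row D).
The gcd is 1, so 13 is invertible mod 16. The last nonzero row gives −4·16 + 5·13 = 1, so t = 5. So 13^(−1) ≡ 5 (mod 16). Verify: 13 · 5 = 65 ≡ 1 (mod 16). ✓

Final answer: 13^(−1) ≡ 5 (mod 16)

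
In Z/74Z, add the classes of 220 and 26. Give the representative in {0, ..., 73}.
Reduce the summands first: 220 ≡ 72 (mod 74), so 220 + 26 ≡ 72 + 26 (mod 74). 72 + 26 = 98; 98 = 1·74 + 24, so (220 + 26) mod 74 = 24.

Final answer: 24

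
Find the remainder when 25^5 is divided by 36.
Use repeated squaring. Binary(5) = 101. Walk through the bits of the exponent 5 left-to-right: at each bit after the leading one, square the running value, then multiply by 25 if the bit is 1 (always reducing mod 36):
  bit 1 = 1 (leading): start with 25.
  bit 2 = 0: square 25^2 = 625 ≡ 13 (mod 36).
  bit 3 = 1: square 13^2 = 169 ≡ 25; bit is 1, so multiply 25·25 = 625 ≡ 13 (mod 36).
Final value: 25^5 ≡ 13 (mod 36).

Final answer: 13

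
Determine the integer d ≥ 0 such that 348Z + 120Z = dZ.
In the PID Z, (a, b) is generated by gcd(a, b). Compute gcd(348, 120) with the extended Euclidean algorithm, tracking rows (r, s, t) with s·348 + t·120 = r:
  row A: (348, 1, 0)   [1·348 + 0·120 = 348]
  row B: (120, 0, 1)   [0·348 + 1·120 = 120]
  348 = 2·120 + 108   → row C = row A − 2·row B = (108, 1, −2)   [check: 1·348 − 2·120 = 108]
  120 = 1·108 + 12   → row D = row B − 1·row C = (12, −1, 3)   [check: −1·348 + 3·120 = 12]
  108 = 9·12 + 0   → remainder 0, stop. gcd = 12 (last nonzero row D).
So gcd(348, 120) = 12, with Bézout identity −1·348 + 3·120 = 12. Containment (⊇): the Bézout identity exhibits 12 as an element of (348, 120), giving (12) ⊆ (348, 120). Containment (⊆): since 12 | 348 and 12 | 120 (348 = 12·29, 120 = 12·10), every Z-linear combination of 348 and 120 is divisible by 12, so (348, 120) ⊆ (12). Therefore (348, 120) = (12), d = 12.

Final answer: (348, 120) = (12); d = 12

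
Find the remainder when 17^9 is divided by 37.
6

Use repeated squaring. Binary(9) = 1001. Walk through the bits of the exponent 9 left-to-right: at each bit after the leading one, square the running value, then multiply by 17 if the bit is 1 (always reducing mod 37):
  bit 1 = 1 (leading): start with 17.
  bit 2 = 0: square 17^2 = 289 ≡ 30 (mod 37).
  bit 3 = 0: square 30^2 = 900 ≡ 12 (mod 37).
  bit 4 = 1: square 12^2 = 144 ≡ 33; bit is 1, so multiply 33·17 = 561 ≡ 6 (mod 37).
Final value: 17^9 ≡ 6 (mod 37).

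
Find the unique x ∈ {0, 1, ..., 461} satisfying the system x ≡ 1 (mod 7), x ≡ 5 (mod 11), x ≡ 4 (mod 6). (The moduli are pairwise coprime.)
x ≡ 148 (mod 462); the representative in [0, 462) is 148

The moduli 7, 11, 6 are pairwise coprime, so by the CRT there is a unique solution mod 7·11·6 = 462.
Solve by successive substitution. Start with x ≡ 1 (mod 7).
  Combine with x ≡ 5 (mod 11): write x = 1 + 7·t and require 1 + 7·t ≡ 5 (mod 11), i.e. 7·t ≡ 5 − 1 ≡ 4 (mod 11). Since 7^(−1) ≡ 8 (mod 11), t ≡ 8·4 ≡ 10 (mod 11). So x ≡ 1 + 7·10 = 71 (mod 77).
  Combine with x ≡ 4 (mod 6): write x = 71 + 77·t and require 71 + 77·t ≡ 4 (mod 6), i.e. 77·t ≡ 4 − 71 ≡ 5 (mod 6). Since 77^(−1) ≡ 5 (mod 6) (77 ≡ 5 (mod 6)), t ≡ 5·5 ≡ 1 (mod 6). So x ≡ 71 + 77·1 = 148 (mod 462).
Unique solution in [0, 462): x = 148.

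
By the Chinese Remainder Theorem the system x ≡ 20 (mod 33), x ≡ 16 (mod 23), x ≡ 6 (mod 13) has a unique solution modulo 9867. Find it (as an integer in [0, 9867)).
x ≡ 8963 (mod 9867); the representative in [0, 9867) is 8963

The moduli 33, 23, 13 are pairwise coprime, so by the CRT there is a unique solution mod 33·23·13 = 9867.
Solve by successive substitution. Start with x ≡ 20 (mod 33).
  Combine with x ≡ 16 (mod 23): write x = 20 + 33·t and require 20 + 33·t ≡ 16 (mod 23), i.e. 33·t ≡ 16 − 20 ≡ 19 (mod 23). Since 33^(−1) ≡ 7 (mod 23) (33 ≡ 10 (mod 23)), t ≡ 7·19 ≡ 18 (mod 23). So x ≡ 20 + 33·18 = 614 (mod 759).
  Combine with x ≡ 6 (mod 13): write x = 614 + 759·t and require 614 + 759·t ≡ 6 (mod 13), i.e. 759·t ≡ 6 − 614 ≡ 3 (mod 13). Since 759^(−1) ≡ 8 (mod 13) (759 ≡ 5 (mod 13)), t ≡ 8·3 ≡ 11 (mod 13). So x ≡ 614 + 759·11 = 8963 (mod 9867).
Unique solution in [0, 9867): x = 8963.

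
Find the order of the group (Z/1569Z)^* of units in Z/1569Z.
(Z/1569Z)^* consists of the classes a with gcd(a, 1569) = 1, so its order is φ(1569). φ is multiplicative, with φ(p^e) = p^e − p^(e−1). Factorise 1569 = 3 · 523. Then
  φ(1569) = (3 − 1) · (523 − 1) = 2 · 522 = 1044.
Thus |(Z/1569Z)^*| = 1044.

Final answer: |(Z/1569Z)^*| = 1044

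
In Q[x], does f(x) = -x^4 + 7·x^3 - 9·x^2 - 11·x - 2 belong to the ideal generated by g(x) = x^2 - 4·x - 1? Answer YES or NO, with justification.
YES

In Q[x] the ideal (g) consists of all multiples of g, so f ∈ (g) iff g | f, i.e. iff the remainder of f on division by g is 0. Divide f by g (g is monic, so eliminate the leading term of the running remainder at each step):
  leading term -x^4: subtract (-x^2)·g(x) = -x^4 + 4·x^3 + x^2, leaving 3·x^3 - 10·x^2 - 11·x - 2
  leading term 3·x^3: subtract (3·x)·g(x) = 3·x^3 - 12·x^2 - 3·x, leaving 2·x^2 - 8·x - 2
  leading term 2·x^2: subtract (2)·g(x) = 2·x^2 - 8·x - 2, leaving 0
The remainder is 0, so f(x) = g(x) · h(x) with h(x) = -x^2 + 3·x + 2. Hence g | f, i.e. f ∈ (g).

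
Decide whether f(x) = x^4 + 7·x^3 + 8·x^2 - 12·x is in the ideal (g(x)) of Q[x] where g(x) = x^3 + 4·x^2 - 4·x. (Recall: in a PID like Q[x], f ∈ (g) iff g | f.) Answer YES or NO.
YES

In Q[x] the ideal (g) consists of all multiples of g, so f ∈ (g) iff g | f, i.e. iff the remainder of f on division by g is 0. Divide f by g (g is monic, so eliminate the leading term of the running remainder at each step):
  leading term x^4: subtract (x)·g(x) = x^4 + 4·x^3 - 4·x^2, leaving 3·x^3 + 12·x^2 - 12·x
  leading term 3·x^3: subtract (3)·g(x) = 3·x^3 + 12·x^2 - 12·x, leaving 0
The remainder is 0, so f(x) = g(x) · h(x) with h(x) = x + 3. Hence g | f, i.e. f ∈ (g).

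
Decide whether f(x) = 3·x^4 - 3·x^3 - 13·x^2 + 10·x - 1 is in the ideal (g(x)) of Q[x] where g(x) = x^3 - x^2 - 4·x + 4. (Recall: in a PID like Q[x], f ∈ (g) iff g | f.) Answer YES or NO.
NO

In Q[x] the ideal (g) consists of all multiples of g, so f ∈ (g) iff g | f, i.e. iff the remainder of f on division by g is 0. Divide f by g (g is monic, so eliminate the leading term of the running remainder at each step):
  leading term 3·x^4: subtract (3·x)·g(x) = 3·x^4 - 3·x^3 - 12·x^2 + 12·x, leaving -x^2 - 2·x - 1
The remainder r(x) = -x^2 - 2·x - 1 ≠ 0 (and deg r < deg g), so g ∤ f, i.e. f ∉ (g).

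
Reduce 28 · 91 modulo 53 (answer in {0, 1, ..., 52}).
Reduce the factors first: 91 ≡ 38 (mod 53), so 28 · 91 ≡ 28 · 38 (mod 53). 28 · 38 = 1064. Dividing by 53: 1064 = 20·53 + 4. So (28 · 91) mod 53 = 4.

Final answer: 4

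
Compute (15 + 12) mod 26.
Both summands are already reduced mod 26. 15 + 12 = 27; 27 = 1·26 + 1, so (15 + 12) mod 26 = 1.

Final answer: 1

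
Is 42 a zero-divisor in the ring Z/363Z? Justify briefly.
gcd(42, 363) = 3 > 1, so 42 is not a unit in Z/363Z. In Z/nZ every nonzero non-unit is a zero-divisor: explicitly, take b = 363/gcd = 121 ≠ 0 (mod 363); then 42·121 = 5082 = 14·363, i.e. 42·121 ≡ 0 (mod 363). So 42 is a zero-divisor.

Final answer: YES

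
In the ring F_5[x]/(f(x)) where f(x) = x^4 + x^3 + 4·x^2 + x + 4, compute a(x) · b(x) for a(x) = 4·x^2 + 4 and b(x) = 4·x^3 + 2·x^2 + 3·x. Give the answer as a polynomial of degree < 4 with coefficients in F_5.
a · b ≡ 2·x^3 + 4·x^2 + x + 2 (mod f(x))

Multiply as integer polynomials: a · b = 16·x^5 + 8·x^4 + 28·x^3 + 8·x^2 + 12·x. Reducing coefficients mod 5: a · b ≡ x^5 + 3·x^4 + 3·x^3 + 3·x^2 + 2·x. Now divide by f(x) = x^4 + x^3 + 4·x^2 + x + 4 in F_5[x], eliminating the leading term at each step:
  leading term x^5: subtract (x)·f(x) = x^5 + x^4 + 4·x^3 + x^2 + 4·x, leaving 2·x^4 + 4·x^3 + 2·x^2 + 3·x (coefficients mod 5)
  leading term 2·x^4: subtract (2)·f(x) = 2·x^4 + 2·x^3 + 3·x^2 + 2·x + 3, leaving 2·x^3 + 4·x^2 + x + 2 (coefficients mod 5)
The degree is now < 4, so this is the remainder. Hence a · b ≡ 2·x^3 + 4·x^2 + x + 2 in F_5[x]/(f).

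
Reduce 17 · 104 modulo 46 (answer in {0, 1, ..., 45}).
20

Reduce the factors first: 104 ≡ 12 (mod 46), so 17 · 104 ≡ 17 · 12 (mod 46). 17 · 12 = 204. Dividing by 46: 204 = 4·46 + 20. So (17 · 104) mod 46 = 20.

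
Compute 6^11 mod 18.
0

Use repeated squaring. Binary(11) = 1011. Walk through the bits of the exponent 11 left-to-right: at each bit after the leading one, square the running value, then multiply by 6 if the bit is 1 (always reducing mod 18):
  bit 1 = 1 (leading): start with 6.
  bit 2 = 0: square 6^2 = 36 ≡ 0 (mod 18).
  bit 3 = 1: square 0^2 = 0; bit is 1, so multiply 0·6 = 0 (mod 18).
  bit 4 = 1: square 0^2 = 0; bit is 1, so multiply 0·6 = 0 (mod 18).
Final value: 6^11 ≡ 0 (mod 18).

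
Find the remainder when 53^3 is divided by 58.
Use repeated squaring. Binary(3) = 11. Walk through the bits of the exponent 3 left-to-right: at each bit after the leading one, square the running value, then multiply by 53 if the bit is 1 (always reducing mod 58):
  bit 1 = 1 (leading): start with 53.
  bit 2 = 1: square 53^2 = 2809 ≡ 25; bit is 1, so multiply 25·53 = 1325 ≡ 49 (mod 58).
Final value: 53^3 ≡ 49 (mod 58).

Final answer: 49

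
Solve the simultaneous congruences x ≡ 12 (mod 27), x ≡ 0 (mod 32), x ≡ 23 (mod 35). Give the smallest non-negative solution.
x ≡ 18048 (mod 30240); the representative in [0, 30240) is 18048

The moduli 27, 32, 35 are pairwise coprime, so by the CRT there is a unique solution mod 27·32·35 = 30240.
Solve by successive substitution. Start with x ≡ 12 (mod 27).
  Combine with x ≡ 0 (mod 32): write x = 12 + 27·t and require 12 + 27·t ≡ 0 (mod 32), i.e. 27·t ≡ 0 − 12 ≡ 20 (mod 32). Since 27^(−1) ≡ 19 (mod 32), t ≡ 19·20 ≡ 28 (mod 32). So x ≡ 12 + 27·28 = 768 (mod 864).
  Combine with x ≡ 23 (mod 35): write x = 768 + 864·t and require 768 + 864·t ≡ 23 (mod 35), i.e. 864·t ≡ 23 − 768 ≡ 25 (mod 35). Since 864^(−1) ≡ 19 (mod 35) (864 ≡ 24 (mod 35)), t ≡ 19·25 ≡ 20 (mod 35). So x ≡ 768 + 864·20 = 18048 (mod 30240).
Unique solution in [0, 30240): x = 18048.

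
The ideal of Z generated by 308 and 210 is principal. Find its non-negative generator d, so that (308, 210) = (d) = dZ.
In the PID Z, (a, b) is generated by gcd(a, b). Compute gcd(308, 210) with the extended Euclidean algorithm, tracking rows (r, s, t) with s·308 + t·210 = r:
  row A: (308, 1, 0)   [1·308 + 0·210 = 308]
  row B: (210, 0, 1)   [0·308 + 1·210 = 210]
  308 = 1·210 + 98   → row C = row A − 1·row B = (98, 1, −1)   [check: 1·308 − 1·210 = 98]
  210 = 2·98 + 14   → row D = row B − 2·row C = (14, −2, 3)   [check: −2·308 + 3·210 = 14]
  98 = 7·14 + 0   → remainder 0, stop. gcd = 14 (last nonzero row D).
So gcd(308, 210) = 14, with Bézout identity −2·308 + 3·210 = 14. Containment (⊇): the Bézout identity exhibits 14 as an element of (308, 210), giving (14) ⊆ (308, 210). Containment (⊆): since 14 | 308 and 14 | 210 (308 = 14·22, 210 = 14·15), every Z-linear combination of 308 and 210 is divisible by 14, so (308, 210) ⊆ (14). Therefore (308, 210) = (14), d = 14.

Final answer: (308, 210) = (14); d = 14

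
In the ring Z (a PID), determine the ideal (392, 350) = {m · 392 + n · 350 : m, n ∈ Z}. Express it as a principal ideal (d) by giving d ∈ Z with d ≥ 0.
(392, 350) = (14); d = 14

In the PID Z, (a, b) is generated by gcd(a, b). Compute gcd(392, 350) with the extended Euclidean algorithm, tracking rows (r, s, t) with s·392 + t·350 = r:
  row A: (392, 1, 0)   [1·392 + 0·350 = 392]
  row B: (350, 0, 1)   [0·392 + 1·350 = 350]
  392 = 1·350 + 42   → row C = row A − 1·row B = (42, 1, −1)   [check: 1·392 − 1·350 = 42]
  350 = 8·42 + 14   → row D = row B − 8·row C = (14, −8, 9)   [check: −8·392 + 9·350 = 14]
  42 = 3·14 + 0   → remainder 0, stop. gcd = 14 (last nonzero row D).
So gcd(392, 350) = 14, with Bézout identity −8·392 + 9·350 = 14. Containment (⊇): the Bézout identity exhibits 14 as an element of (392, 350), giving (14) ⊆ (392, 350). Containment (⊆): since 14 | 392 and 14 | 350 (392 = 14·28, 350 = 14·25), every Z-linear combination of 392 and 350 is divisible by 14, so (392, 350) ⊆ (14). Therefore (392, 350) = (14), d = 14.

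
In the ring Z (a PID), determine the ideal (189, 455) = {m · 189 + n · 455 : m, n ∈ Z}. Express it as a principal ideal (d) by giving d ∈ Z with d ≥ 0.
In the PID Z, (a, b) is generated by gcd(a, b). Compute gcd(455, 189) with the extended Euclidean algorithm, tracking rows (r, s, t) with s·455 + t·189 = r:
  row A: (455, 1, 0)   [1·455 + 0·189 = 455]
  row B: (189, 0, 1)   [0·455 + 1·189 = 189]
  455 = 2·189 + 77   → row C = row A − 2·row B = (77, 1, −2)   [check: 1·455 − 2·189 = 77]
  189 = 2·77 + 35   → row D = row B − 2·row C = (35, −2, 5)   [check: −2·455 + 5·189 = 35]
  77 = 2·35 + 7   → row E = row C − 2·row D = (7, 5, −12)   [check: 5·455 − 12·189 = 7]
  35 = 5·7 + 0   → remainder 0, stop. gcd = 7 (last nonzero row E).
So gcd(189, 455) = 7, with Bézout identity 5·455 − 12·189 = 7. Containment (⊇): the Bézout identity exhibits 7 as an element of (189, 455), giving (7) ⊆ (189, 455). Containment (⊆): since 7 | 189 and 7 | 455 (189 = 7·27, 455 = 7·65), every Z-linear combination of 189 and 455 is divisible by 7, so (189, 455) ⊆ (7). Therefore (189, 455) = (7), d = 7.

Final answer: (189, 455) = (7); d = 7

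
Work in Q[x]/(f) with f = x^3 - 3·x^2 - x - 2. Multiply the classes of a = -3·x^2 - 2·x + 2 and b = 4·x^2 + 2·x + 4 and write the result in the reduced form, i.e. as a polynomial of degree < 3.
First multiply in Q[x] without reducing: a · b = -12·x^4 - 14·x^3 - 8·x^2 - 4·x + 8. Now divide by f(x) = x^3 - 3·x^2 - x - 2, eliminating the leading term at each step:
  leading term -12·x^4: subtract (-12·x)·f(x) = -12·x^4 + 36·x^3 + 12·x^2 + 24·x, leaving -50·x^3 - 20·x^2 - 28·x + 8
  leading term -50·x^3: subtract (-50)·f(x) = -50·x^3 + 150·x^2 + 50·x + 100, leaving -170·x^2 - 78·x - 92
The degree is now < 3, so this is the remainder. Hence a · b ≡ -170·x^2 - 78·x - 92 in Q[x]/(f).

Final answer: a · b ≡ -170·x^2 - 78·x - 92 (mod f(x))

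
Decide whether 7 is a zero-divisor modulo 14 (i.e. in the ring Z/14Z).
gcd(7, 14) = 7 > 1, so 7 is not a unit in Z/14Z. In Z/nZ every nonzero non-unit is a zero-divisor: explicitly, take b = 14/gcd = 2 ≠ 0 (mod 14); then 7·2 = 14 = 1·14, i.e. 7·2 ≡ 0 (mod 14). So 7 is a zero-divisor.

Final answer: YES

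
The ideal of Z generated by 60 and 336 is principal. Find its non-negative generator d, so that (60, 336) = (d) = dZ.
In the PID Z, (a, b) is generated by gcd(a, b). Compute gcd(336, 60) with the extended Euclidean algorithm, tracking rows (r, s, t) with s·336 + t·60 = r:
  row A: (336, 1, 0)   [1·336 + 0·60 = 336]
  row B: (60, 0, 1)   [0·336 + 1·60 = 60]
  336 = 5·60 + 36   → row C = row A − 5·row B = (36, 1, −5)   [check: 1·336 − 5·60 = 36]
  60 = 1·36 + 24   → row D = row B − 1·row C = (24, −1, 6)   [check: −1·336 + 6·60 = 24]
  36 = 1·24 + 12   → row E = row C − 1·row D = (12, 2, −11)   [check: 2·336 − 11·60 = 12]
  24 = 2·12 + 0   → remainder 0, stop. gcd = 12 (last nonzero row E).
So gcd(60, 336) = 12, with Bézout identity 2·336 − 11·60 = 12. Containment (⊇): the Bézout identity exhibits 12 as an element of (60, 336), giving (12) ⊆ (60, 336). Containment (⊆): since 12 | 60 and 12 | 336 (60 = 12·5, 336 = 12·28), every Z-linear combination of 60 and 336 is divisible by 12, so (60, 336) ⊆ (12). Therefore (60, 336) = (12), d = 12.

Final answer: (60, 336) = (12); d = 12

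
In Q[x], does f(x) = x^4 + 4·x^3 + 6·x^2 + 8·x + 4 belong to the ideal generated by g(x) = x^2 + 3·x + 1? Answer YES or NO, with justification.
NO

In Q[x] the ideal (g) consists of all multiples of g, so f ∈ (g) iff g | f, i.e. iff the remainder of f on division by g is 0. Divide f by g (g is monic, so eliminate the leading term of the running remainder at each step):
  leading term x^4: subtract (x^2)·g(x) = x^4 + 3·x^3 + x^2, leaving x^3 + 5·x^2 + 8·x + 4
  leading term x^3: subtract (x)·g(x) = x^3 + 3·x^2 + x, leaving 2·x^2 + 7·x + 4
  leading term 2·x^2: subtract (2)·g(x) = 2·x^2 + 6·x + 2, leaving x + 2
The remainder r(x) = x + 2 ≠ 0 (and deg r < deg g), so g ∤ f, i.e. f ∉ (g).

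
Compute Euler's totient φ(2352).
φ is multiplicative, with φ(p^e) = p^e − p^(e−1). Factorise 2352 = 2^4 · 3 · 7^2. Then
  φ(2352) = (2^4 − 2^3) · (3 − 1) · (7^2 − 7^1) = 8 · 2 · 42 = 672.

Final answer: φ(2352) = 672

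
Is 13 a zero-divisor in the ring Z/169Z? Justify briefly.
gcd(13, 169) = 13 > 1, so 13 is not a unit in Z/169Z. In Z/nZ every nonzero non-unit is a zero-divisor: explicitly, take b = 169/gcd = 13 ≠ 0 (mod 169); then 13·13 = 169 = 1·169, i.e. 13·13 ≡ 0 (mod 169). So 13 is a zero-divisor.

Final answer: YES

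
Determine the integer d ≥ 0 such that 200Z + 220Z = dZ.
In the PID Z, (a, b) is generated by gcd(a, b). Compute gcd(220, 200) with the extended Euclidean algorithm, tracking rows (r, s, t) with s·220 + t·200 = r:
  row A: (220, 1, 0)   [1·220 + 0·200 = 220]
  row B: (200, 0, 1)   [0·220 + 1·200 = 200]
  220 = 1·200 + 20   → row C = row A − 1·row B = (20, 1, −1)   [check: 1·220 − 1·200 = 20]
  200 = 10·20 + 0   → remainder 0, stop. gcd = 20 (last nonzero row C).
So gcd(200, 220) = 20, with Bézout identity 1·220 − 1·200 = 20. Containment (⊇): the Bézout identity exhibits 20 as an element of (200, 220), giving (20) ⊆ (200, 220). Containment (⊆): since 20 | 200 and 20 | 220 (200 = 20·10, 220 = 20·11), every Z-linear combination of 200 and 220 is divisible by 20, so (200, 220) ⊆ (20). Therefore (200, 220) = (20), d = 20.

Final answer: (200, 220) = (20); d = 20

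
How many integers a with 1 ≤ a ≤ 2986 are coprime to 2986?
The number of a ∈ {1, ..., 2986} with gcd(a, 2986) = 1 is by definition Euler's totient φ(2986). φ is multiplicative, with φ(p^e) = p^e − p^(e−1). Factorise 2986 = 2 · 1493. Then
  φ(2986) = (2 − 1) · (1493 − 1) = 1 · 1492 = 1492.
So there are 1492 such integers.

Final answer: 1492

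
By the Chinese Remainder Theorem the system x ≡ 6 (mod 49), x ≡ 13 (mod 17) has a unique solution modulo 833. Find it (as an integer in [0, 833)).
The moduli 49, 17 are pairwise coprime, so by the CRT there is a unique solution mod 49·17 = 833.
Solve by successive substitution. Start with x ≡ 6 (mod 49).
  Combine with x ≡ 13 (mod 17): write x = 6 + 49·t and require 6 + 49·t ≡ 13 (mod 17), i.e. 49·t ≡ 13 − 6 ≡ 7 (mod 17). Since 49^(−1) ≡ 8 (mod 17) (49 ≡ 15 (mod 17)), t ≡ 8·7 ≡ 5 (mod 17). So x ≡ 6 + 49·5 = 251 (mod 833).
Unique solution in [0, 833): x = 251.

Final answer: x ≡ 251 (mod 833); the representative in [0, 833) is 251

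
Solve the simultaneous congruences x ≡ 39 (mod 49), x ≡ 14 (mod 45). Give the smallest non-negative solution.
x ≡ 284 (mod 2205); the representative in [0, 2205) is 284

The moduli 49, 45 are pairwise coprime, so by the CRT there is a unique solution mod 49·45 = 2205.
Solve by successive substitution. Start with x ≡ 39 (mod 49).
  Combine with x ≡ 14 (mod 45): write x = 39 + 49·t and require 39 + 49·t ≡ 14 (mod 45), i.e. 49·t ≡ 14 − 39 ≡ 20 (mod 45). Since 49^(−1) ≡ 34 (mod 45) (49 ≡ 4 (mod 45)), t ≡ 34·20 ≡ 5 (mod 45). So x ≡ 39 + 49·5 = 284 (mod 2205).
Unique solution in [0, 2205): x = 284.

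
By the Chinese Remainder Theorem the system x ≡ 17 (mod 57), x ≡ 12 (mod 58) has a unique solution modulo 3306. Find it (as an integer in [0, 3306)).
The moduli 57, 58 are pairwise coprime, so by the CRT there is a unique solution mod 57·58 = 3306.
Solve by successive substitution. Start with x ≡ 17 (mod 57).
  Combine with x ≡ 12 (mod 58): write x = 17 + 57·t and require 17 + 57·t ≡ 12 (mod 58), i.e. 57·t ≡ 12 − 17 ≡ 53 (mod 58). Since 57^(−1) ≡ 57 (mod 58), t ≡ 57·53 ≡ 5 (mod 58). So x ≡ 17 + 57·5 = 302 (mod 3306).
Unique solution in [0, 3306): x = 302.

Final answer: x ≡ 302 (mod 3306); the representative in [0, 3306) is 302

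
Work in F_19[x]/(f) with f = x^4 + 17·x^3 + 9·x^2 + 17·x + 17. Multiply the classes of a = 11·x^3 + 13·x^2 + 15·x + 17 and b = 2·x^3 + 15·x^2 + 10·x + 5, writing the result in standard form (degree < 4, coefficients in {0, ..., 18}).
Multiply as integer polynomials: a · b = 22·x^6 + 191·x^5 + 335·x^4 + 444·x^3 + 470·x^2 + 245·x + 85. Reducing coefficients mod 19: a · b ≡ 3·x^6 + x^5 + 12·x^4 + 7·x^3 + 14·x^2 + 17·x + 9. Now divide by f(x) = x^4 + 17·x^3 + 9·x^2 + 17·x + 17 in F_19[x], eliminating the leading term at each step:
  leading term 3·x^6: subtract (3·x^2)·f(x) = 3·x^6 + 13·x^5 + 8·x^4 + 13·x^3 + 13·x^2, leaving 7·x^5 + 4·x^4 + 13·x^3 + x^2 + 17·x + 9 (coefficients mod 19)
  leading term 7·x^5: subtract (7·x)·f(x) = 7·x^5 + 5·x^4 + 6·x^3 + 5·x^2 + 5·x, leaving 18·x^4 + 7·x^3 + 15·x^2 + 12·x + 9 (coefficients mod 19)
  leading term 18·x^4: subtract (18)·f(x) = 18·x^4 + 2·x^3 + 10·x^2 + 2·x + 2, leaving 5·x^3 + 5·x^2 + 10·x + 7 (coefficients mod 19)
The degree is now < 4, so this is the remainder. Hence a · b ≡ 5·x^3 + 5·x^2 + 10·x + 7 in F_19[x]/(f).

Final answer: a · b ≡ 5·x^3 + 5·x^2 + 10·x + 7 (mod f(x))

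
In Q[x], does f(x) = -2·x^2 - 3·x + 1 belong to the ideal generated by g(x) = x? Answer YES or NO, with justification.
NO

In Q[x] the ideal (g) consists of all multiples of g, so f ∈ (g) iff g | f, i.e. iff the remainder of f on division by g is 0. Divide f by g (g is monic, so eliminate the leading term of the running remainder at each step):
  leading term -2·x^2: subtract (-2·x)·g(x) = -2·x^2, leaving 1 - 3·x
  leading term -3·x: subtract (-3)·g(x) = -3·x, leaving 1
The remainder r(x) = 1 ≠ 0 (and deg r < deg g), so g ∤ f, i.e. f ∉ (g).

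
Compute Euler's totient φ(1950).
φ(1950) = 480

φ is multiplicative, with φ(p^e) = p^e − p^(e−1). Factorise 1950 = 2 · 3 · 5^2 · 13. Then
  φ(1950) = (2 − 1) · (3 − 1) · (5^2 − 5^1) · (13 − 1) = 1 · 2 · 20 · 12 = 480.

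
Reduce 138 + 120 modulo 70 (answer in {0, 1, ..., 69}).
Reduce the summands first: 138 ≡ 68, 120 ≡ 50 (mod 70), so 138 + 120 ≡ 68 + 50 (mod 70). 68 + 50 = 118; 118 = 1·70 + 48, so (138 + 120) mod 70 = 48.

Final answer: 48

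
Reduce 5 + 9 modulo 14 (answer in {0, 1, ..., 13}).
0

Both summands are already reduced mod 14. 5 + 9 = 14; 14 = 1·14 + 0, so (5 + 9) mod 14 = 0.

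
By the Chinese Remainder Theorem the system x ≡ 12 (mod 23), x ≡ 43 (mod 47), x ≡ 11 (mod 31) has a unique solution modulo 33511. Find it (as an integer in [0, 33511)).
The moduli 23, 47, 31 are pairwise coprime, so by the CRT there is a unique solution mod 23·47·31 = 33511.
Solve by successive substitution. Start with x ≡ 12 (mod 23).
  Combine with x ≡ 43 (mod 47): write x = 12 + 23·t and require 12 + 23·t ≡ 43 (mod 47), i.e. 23·t ≡ 43 − 12 ≡ 31 (mod 47). Since 23^(−1) ≡ 45 (mod 47), t ≡ 45·31 ≡ 32 (mod 47). So x ≡ 12 + 23·32 = 748 (mod 1081).
  Combine with x ≡ 11 (mod 31): write x = 748 + 1081·t and require 748 + 1081·t ≡ 11 (mod 31), i.e. 1081·t ≡ 11 − 748 ≡ 7 (mod 31). Since 1081^(−1) ≡ 23 (mod 31) (1081 ≡ 27 (mod 31)), t ≡ 23·7 ≡ 6 (mod 31). So x ≡ 748 + 1081·6 = 7234 (mod 33511).
Unique solution in [0, 33511): x = 7234.

Final answer: x ≡ 7234 (mod 33511); the representative in [0, 33511) is 7234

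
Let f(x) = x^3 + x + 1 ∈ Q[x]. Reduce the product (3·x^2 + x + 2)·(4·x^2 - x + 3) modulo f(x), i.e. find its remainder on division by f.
First multiply in Q[x] without reducing: a · b = 12·x^4 + x^3 + 16·x^2 + x + 6. Now divide by f(x) = x^3 + x + 1, eliminating the leading term at each step:
  leading term 12·x^4: subtract (12·x)·f(x) = 12·x^4 + 12·x^2 + 12·x, leaving x^3 + 4·x^2 - 11·x + 6
  leading term x^3: subtract (1)·f(x) = x^3 + x + 1, leaving 4·x^2 - 12·x + 5
The degree is now < 3, so this is the remainder. Hence a · b ≡ 4·x^2 - 12·x + 5 in Q[x]/(f).

Final answer: a · b ≡ 4·x^2 - 12·x + 5 (mod f(x))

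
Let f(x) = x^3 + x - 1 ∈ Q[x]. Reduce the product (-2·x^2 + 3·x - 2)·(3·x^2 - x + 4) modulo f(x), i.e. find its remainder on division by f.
First multiply in Q[x] without reducing: a · b = -6·x^4 + 11·x^3 - 17·x^2 + 14·x - 8. Now divide by f(x) = x^3 + x - 1, eliminating the leading term at each step:
  leading term -6·x^4: subtract (-6·x)·f(x) = -6·x^4 - 6·x^2 + 6·x, leaving 11·x^3 - 11·x^2 + 8·x - 8
  leading term 11·x^3: subtract (11)·f(x) = 11·x^3 + 11·x - 11, leaving -11·x^2 - 3·x + 3
The degree is now < 3, so this is the remainder. Hence a · b ≡ -11·x^2 - 3·x + 3 in Q[x]/(f).

Final answer: a · b ≡ -11·x^2 - 3·x + 3 (mod f(x))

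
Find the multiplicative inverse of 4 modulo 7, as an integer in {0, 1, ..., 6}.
4^(−1) ≡ 2 (mod 7)

Apply the extended Euclidean algorithm to (7, 4), tracking rows (r, s, t) with s·7 + t·4 = r. Each division r_prev = q·r_cur + r_new produces the new row as (previous row) − q·(current row):
  row A: (7, 1, 0)   [1·7 + 0·4 = 7]
  row B: (4, 0, 1)   [0·7 + 1·4 = 4]
  7 = 1·4 + 3   → row C = row A − 1·row B = (3, 1, −1)   [check: 1·7 − 1·4 = 3]
  4 = 1·3 + 1   → row D = row B − 1·row C = (1, −1, 2)   [check: −1·7 + 2·4 = 1]
  3 = 3·1 + 0   → remainder 0, stop. gcd = 1 (last nonzero row D).
The gcd is 1, so 4 is invertible mod 7. The last nonzero row gives −1·7 + 2·4 = 1, so t = 2. So 4^(−1) ≡ 2 (mod 7). Verify: 4 · 2 = 8 ≡ 1 (mod 7). ✓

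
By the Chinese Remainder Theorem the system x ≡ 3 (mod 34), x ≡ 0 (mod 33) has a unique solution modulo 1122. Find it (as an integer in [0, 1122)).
x ≡ 1023 (mod 1122); the representative in [0, 1122) is 1023

The moduli 34, 33 are pairwise coprime, so by the CRT there is a unique solution mod 34·33 = 1122.
Solve by successive substitution. Start with x ≡ 3 (mod 34).
  Combine with x ≡ 0 (mod 33): write x = 3 + 34·t and require 3 + 34·t ≡ 0 (mod 33), i.e. 34·t ≡ 0 − 3 ≡ 30 (mod 33). Since 34^(−1) ≡ 1 (mod 33) (34 ≡ 1 (mod 33)), t ≡ 1·30 ≡ 30 (mod 33). So x ≡ 3 + 34·30 = 1023 (mod 1122).
Unique solution in [0, 1122): x = 1023.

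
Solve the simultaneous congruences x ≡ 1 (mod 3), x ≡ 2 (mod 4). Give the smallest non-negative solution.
The moduli 3, 4 are pairwise coprime, so by the CRT there is a unique solution mod 3·4 = 12.
Solve by successive substitution. Start with x ≡ 1 (mod 3).
  Combine with x ≡ 2 (mod 4): write x = 1 + 3·t and require 1 + 3·t ≡ 2 (mod 4), i.e. 3·t ≡ 2 − 1 ≡ 1 (mod 4). Since 3^(−1) ≡ 3 (mod 4), t ≡ 3·1 ≡ 3 (mod 4). So x ≡ 1 + 3·3 = 10 (mod 12).
Unique solution in [0, 12): x = 10.

Final answer: x ≡ 10 (mod 12); the representative in [0, 12) is 10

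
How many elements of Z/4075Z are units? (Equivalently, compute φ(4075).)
An element a ∈ Z/4075Z is a unit iff gcd(a, 4075) = 1, so the number of units is φ(4075). φ is multiplicative, with φ(p^e) = p^e − p^(e−1). Factorise 4075 = 5^2 · 163. Then
  φ(4075) = (5^2 − 5^1) · (163 − 1) = 20 · 162 = 3240.

Final answer: Z/4075Z has φ(4075) = 3240 units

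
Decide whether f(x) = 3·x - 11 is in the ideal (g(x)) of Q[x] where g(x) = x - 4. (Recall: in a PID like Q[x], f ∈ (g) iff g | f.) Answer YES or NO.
In Q[x] the ideal (g) consists of all multiples of g, so f ∈ (g) iff g | f, i.e. iff the remainder of f on division by g is 0. Divide f by g (g is monic, so eliminate the leading term of the running remainder at each step):
  leading term 3·x: subtract (3)·g(x) = 3·x - 12, leaving 1
The remainder r(x) = 1 ≠ 0 (and deg r < deg g), so g ∤ f, i.e. f ∉ (g).

Final answer: NO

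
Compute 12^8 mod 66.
12

Use repeated squaring. Binary(8) = 1000. Walk through the bits of the exponent 8 left-to-right: at each bit after the leading one, square the running value, then multiply by 12 if the bit is 1 (always reducing mod 66):
  bit 1 = 1 (leading): start with 12.
  bit 2 = 0: square 12^2 = 144 ≡ 12 (mod 66).
  bit 3 = 0: square 12^2 = 144 ≡ 12 (mod 66).
  bit 4 = 0: square 12^2 = 144 ≡ 12 (mod 66).
Final value: 12^8 ≡ 12 (mod 66).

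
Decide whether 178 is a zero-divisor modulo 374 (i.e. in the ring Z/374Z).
gcd(178, 374) = 2 > 1, so 178 is not a unit in Z/374Z. In Z/nZ every nonzero non-unit is a zero-divisor: explicitly, take b = 374/gcd = 187 ≠ 0 (mod 374); then 178·187 = 33286 = 89·374, i.e. 178·187 ≡ 0 (mod 374). So 178 is a zero-divisor.

Final answer: YES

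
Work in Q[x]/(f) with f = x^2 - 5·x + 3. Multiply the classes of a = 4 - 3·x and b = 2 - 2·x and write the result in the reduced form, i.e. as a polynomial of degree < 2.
a · b ≡ 16·x - 10 (mod f(x))

First multiply in Q[x] without reducing: a · b = 6·x^2 - 14·x + 8. Now divide by f(x) = x^2 - 5·x + 3, eliminating the leading term at each step:
  leading term 6·x^2: subtract (6)·f(x) = 6·x^2 - 30·x + 18, leaving 16·x - 10
The degree is now < 2, so this is the remainder. Hence a · b ≡ 16·x - 10 in Q[x]/(f).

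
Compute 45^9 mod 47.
5

Use repeated squaring. Binary(9) = 1001. Walk through the bits of the exponent 9 left-to-right: at each bit after the leading one, square the running value, then multiply by 45 if the bit is 1 (always reducing mod 47):
  bit 1 = 1 (leading): start with 45.
  bit 2 = 0: square 45^2 = 2025 ≡ 4 (mod 47).
  bit 3 = 0: square 4^2 = 16 (mod 47).
  bit 4 = 1: square 16^2 = 256 ≡ 21; bit is 1, so multiply 21·45 = 945 ≡ 5 (mod 47).
Final value: 45^9 ≡ 5 (mod 47).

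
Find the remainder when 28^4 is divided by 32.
Use repeated squaring. Binary(4) = 100. Walk through the bits of the exponent 4 left-to-right: at each bit after the leading one, square the running value, then multiply by 28 if the bit is 1 (always reducing mod 32):
  bit 1 = 1 (leading): start with 28.
  bit 2 = 0: square 28^2 = 784 ≡ 16 (mod 32).
  bit 3 = 0: square 16^2 = 256 ≡ 0 (mod 32).
Final value: 28^4 ≡ 0 (mod 32).

Final answer: 0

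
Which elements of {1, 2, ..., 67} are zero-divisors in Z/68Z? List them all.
nonzero zero-divisors of Z/68Z = {2, 4, 6, 8, 10, 12, 14, 16, 17, 18, 20, 22, 24, 26, 28, 30, 32, 34, 36, 38, 40, 42, 44, 46, 48, 50, 51, 52, 54, 56, 58, 60, 62, 64, 66}

An element a ∈ Z/68Z (with a ≠ 0) is a zero-divisor iff gcd(a, 68) > 1 (because a is a unit precisely when gcd(a, n) = 1, and in Z/nZ every nonzero, non-unit element is a zero-divisor). Scan a = 1, ..., 67 and keep those with gcd(a, 68) > 1:
  gcd(2, 68) = 2, gcd(4, 68) = 4, gcd(6, 68) = 2, gcd(8, 68) = 4, gcd(10, 68) = 2, gcd(12, 68) = 4, gcd(14, 68) = 2, gcd(16, 68) = 4, gcd(17, 68) = 17, gcd(18, 68) = 2, gcd(20, 68) = 4, gcd(22, 68) = 2, gcd(24, 68) = 4, gcd(26, 68) = 2, gcd(28, 68) = 4, gcd(30, 68) = 2, gcd(32, 68) = 4, gcd(34, 68) = 34, gcd(36, 68) = 4, gcd(38, 68) = 2, gcd(40, 68) = 4, gcd(42, 68) = 2, gcd(44, 68) = 4, gcd(46, 68) = 2, gcd(48, 68) = 4, gcd(50, 68) = 2, gcd(51, 68) = 17, gcd(52, 68) = 4, gcd(54, 68) = 2, gcd(56, 68) = 4, gcd(58, 68) = 2, gcd(60, 68) = 4, gcd(62, 68) = 2, gcd(64, 68) = 4, gcd(66, 68) = 2.
All other a ∈ {1, ..., 67} have gcd(a, 68) = 1 and are units. So the nonzero zero-divisors are exactly the 35 values of a appearing in this scan.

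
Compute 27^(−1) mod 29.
Apply the extended Euclidean algorithm to (29, 27), tracking rows (r, s, t) with s·29 + t·27 = r. Each division r_prev = q·r_cur + r_new produces the new row as (previous row) − q·(current row):
  row A: (29, 1, 0)   [1·29 + 0·27 = 29]
  row B: (27, 0, 1)   [0·29 + 1·27 = 27]
  29 = 1·27 + 2   → row C = row A − 1·row B = (2, 1, −1)   [check: 1·29 − 1·27 = 2]
  27 = 13·2 + 1   → row D = row B − 13·row C = (1, −13, 14)   [check: −13·29 + 14·27 = 1]
  2 = 2·1 + 0   → remainder 0, stop. gcd = 1 (last nonzero row D).
The gcd is 1, so 27 is invertible mod 29. The last nonzero row gives −13·29 + 14·27 = 1, so t = 14. So 27^(−1) ≡ 14 (mod 29). Verify: 27 · 14 = 378 ≡ 1 (mod 29). ✓

Final answer: 27^(−1) ≡ 14 (mod 29)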